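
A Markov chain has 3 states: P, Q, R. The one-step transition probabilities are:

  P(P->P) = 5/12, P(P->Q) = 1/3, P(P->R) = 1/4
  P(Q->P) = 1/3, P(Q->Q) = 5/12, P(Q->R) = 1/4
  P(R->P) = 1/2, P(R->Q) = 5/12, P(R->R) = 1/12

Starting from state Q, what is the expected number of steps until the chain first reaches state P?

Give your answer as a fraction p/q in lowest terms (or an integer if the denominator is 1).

Let h_i = expected steps to first reach P from state i.
Boundary: h_P = 0.
First-step equations for the other states:
  h_Q = 1 + 1/3*h_P + 5/12*h_Q + 1/4*h_R
  h_R = 1 + 1/2*h_P + 5/12*h_Q + 1/12*h_R

Substituting h_P = 0 and rearranging gives the linear system (I - Q) h = 1:
  [7/12, -1/4] . (h_Q, h_R) = 1
  [-5/12, 11/12] . (h_Q, h_R) = 1

Solving yields:
  h_Q = 84/31
  h_R = 72/31

Starting state is Q, so the expected hitting time is h_Q = 84/31.

Answer: 84/31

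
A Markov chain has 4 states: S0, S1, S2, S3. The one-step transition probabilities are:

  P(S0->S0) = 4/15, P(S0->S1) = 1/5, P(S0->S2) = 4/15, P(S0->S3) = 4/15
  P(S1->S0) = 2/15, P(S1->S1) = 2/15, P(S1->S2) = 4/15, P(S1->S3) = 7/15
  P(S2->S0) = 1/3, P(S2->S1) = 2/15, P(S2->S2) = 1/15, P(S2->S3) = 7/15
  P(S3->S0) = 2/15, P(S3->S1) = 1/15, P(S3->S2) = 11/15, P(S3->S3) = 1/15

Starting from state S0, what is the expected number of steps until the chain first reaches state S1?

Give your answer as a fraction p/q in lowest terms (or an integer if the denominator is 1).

Answer: 4545/641

Derivation:
Let h_i = expected steps to first reach S1 from state i.
Boundary: h_S1 = 0.
First-step equations for the other states:
  h_S0 = 1 + 4/15*h_S0 + 1/5*h_S1 + 4/15*h_S2 + 4/15*h_S3
  h_S2 = 1 + 1/3*h_S0 + 2/15*h_S1 + 1/15*h_S2 + 7/15*h_S3
  h_S3 = 1 + 2/15*h_S0 + 1/15*h_S1 + 11/15*h_S2 + 1/15*h_S3

Substituting h_S1 = 0 and rearranging gives the linear system (I - Q) h = 1:
  [11/15, -4/15, -4/15] . (h_S0, h_S2, h_S3) = 1
  [-1/3, 14/15, -7/15] . (h_S0, h_S2, h_S3) = 1
  [-2/15, -11/15, 14/15] . (h_S0, h_S2, h_S3) = 1

Solving yields:
  h_S0 = 4545/641
  h_S2 = 4905/641
  h_S3 = 5190/641

Starting state is S0, so the expected hitting time is h_S0 = 4545/641.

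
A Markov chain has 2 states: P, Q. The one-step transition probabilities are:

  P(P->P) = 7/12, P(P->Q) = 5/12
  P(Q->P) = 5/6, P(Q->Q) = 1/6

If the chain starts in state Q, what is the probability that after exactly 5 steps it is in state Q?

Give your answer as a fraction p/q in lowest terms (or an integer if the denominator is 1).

Answer: 511/1536

Derivation:
Computing P^5 by repeated multiplication:
P^1 =
  P: [7/12, 5/12]
  Q: [5/6, 1/6]
P^2 =
  P: [11/16, 5/16]
  Q: [5/8, 3/8]
P^3 =
  P: [127/192, 65/192]
  Q: [65/96, 31/96]
P^4 =
  P: [171/256, 85/256]
  Q: [85/128, 43/128]
P^5 =
  P: [2047/3072, 1025/3072]
  Q: [1025/1536, 511/1536]

(P^5)[Q -> Q] = 511/1536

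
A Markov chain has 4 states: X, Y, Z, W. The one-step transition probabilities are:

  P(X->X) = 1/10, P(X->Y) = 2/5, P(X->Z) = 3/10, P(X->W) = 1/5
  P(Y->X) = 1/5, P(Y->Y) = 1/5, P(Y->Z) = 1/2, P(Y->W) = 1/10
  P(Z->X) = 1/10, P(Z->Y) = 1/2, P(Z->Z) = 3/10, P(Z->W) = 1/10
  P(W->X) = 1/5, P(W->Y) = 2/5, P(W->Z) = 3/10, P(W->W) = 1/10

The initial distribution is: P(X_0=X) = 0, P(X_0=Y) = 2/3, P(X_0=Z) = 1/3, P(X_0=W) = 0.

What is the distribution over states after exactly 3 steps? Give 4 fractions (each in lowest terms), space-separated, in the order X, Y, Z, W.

Propagating the distribution step by step (d_{t+1} = d_t * P):
d_0 = (X=0, Y=2/3, Z=1/3, W=0)
  d_1[X] = 0*1/10 + 2/3*1/5 + 1/3*1/10 + 0*1/5 = 1/6
  d_1[Y] = 0*2/5 + 2/3*1/5 + 1/3*1/2 + 0*2/5 = 3/10
  d_1[Z] = 0*3/10 + 2/3*1/2 + 1/3*3/10 + 0*3/10 = 13/30
  d_1[W] = 0*1/5 + 2/3*1/10 + 1/3*1/10 + 0*1/10 = 1/10
d_1 = (X=1/6, Y=3/10, Z=13/30, W=1/10)
  d_2[X] = 1/6*1/10 + 3/10*1/5 + 13/30*1/10 + 1/10*1/5 = 7/50
  d_2[Y] = 1/6*2/5 + 3/10*1/5 + 13/30*1/2 + 1/10*2/5 = 23/60
  d_2[Z] = 1/6*3/10 + 3/10*1/2 + 13/30*3/10 + 1/10*3/10 = 9/25
  d_2[W] = 1/6*1/5 + 3/10*1/10 + 13/30*1/10 + 1/10*1/10 = 7/60
d_2 = (X=7/50, Y=23/60, Z=9/25, W=7/60)
  d_3[X] = 7/50*1/10 + 23/60*1/5 + 9/25*1/10 + 7/60*1/5 = 3/20
  d_3[Y] = 7/50*2/5 + 23/60*1/5 + 9/25*1/2 + 7/60*2/5 = 539/1500
  d_3[Z] = 7/50*3/10 + 23/60*1/2 + 9/25*3/10 + 7/60*3/10 = 113/300
  d_3[W] = 7/50*1/5 + 23/60*1/10 + 9/25*1/10 + 7/60*1/10 = 57/500
d_3 = (X=3/20, Y=539/1500, Z=113/300, W=57/500)

Answer: 3/20 539/1500 113/300 57/500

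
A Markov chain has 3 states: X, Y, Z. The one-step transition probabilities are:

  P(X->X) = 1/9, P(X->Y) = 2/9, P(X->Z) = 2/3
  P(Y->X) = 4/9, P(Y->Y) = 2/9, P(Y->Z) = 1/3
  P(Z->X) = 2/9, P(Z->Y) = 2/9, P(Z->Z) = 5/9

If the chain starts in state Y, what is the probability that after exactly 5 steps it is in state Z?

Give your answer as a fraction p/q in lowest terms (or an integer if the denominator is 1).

Computing P^5 by repeated multiplication:
P^1 =
  X: [1/9, 2/9, 2/3]
  Y: [4/9, 2/9, 1/3]
  Z: [2/9, 2/9, 5/9]
P^2 =
  X: [7/27, 2/9, 14/27]
  Y: [2/9, 2/9, 5/9]
  Z: [20/81, 2/9, 43/81]
P^3 =
  X: [59/243, 2/9, 130/243]
  Y: [20/81, 2/9, 43/81]
  Z: [178/729, 2/9, 389/729]
P^4 =
  X: [535/2187, 2/9, 1166/2187]
  Y: [178/729, 2/9, 389/729]
  Z: [1604/6561, 2/9, 3499/6561]
P^5 =
  X: [4811/19683, 2/9, 10498/19683]
  Y: [1604/6561, 2/9, 3499/6561]
  Z: [14434/59049, 2/9, 31493/59049]

(P^5)[Y -> Z] = 3499/6561

Answer: 3499/6561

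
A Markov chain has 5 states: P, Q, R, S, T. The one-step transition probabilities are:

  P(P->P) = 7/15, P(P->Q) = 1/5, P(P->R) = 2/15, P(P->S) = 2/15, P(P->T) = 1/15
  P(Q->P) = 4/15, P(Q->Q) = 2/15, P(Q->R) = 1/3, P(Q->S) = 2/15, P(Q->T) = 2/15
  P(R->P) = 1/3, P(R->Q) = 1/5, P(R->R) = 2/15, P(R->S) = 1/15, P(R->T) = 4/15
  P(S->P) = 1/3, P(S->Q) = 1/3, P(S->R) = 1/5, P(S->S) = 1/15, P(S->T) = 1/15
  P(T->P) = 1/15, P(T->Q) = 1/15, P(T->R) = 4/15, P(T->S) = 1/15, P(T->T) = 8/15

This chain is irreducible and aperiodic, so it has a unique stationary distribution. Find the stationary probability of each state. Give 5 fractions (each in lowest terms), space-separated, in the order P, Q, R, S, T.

Answer: 9153/30230 5197/30230 6167/30230 1486/15115 6741/30230

Derivation:
The stationary distribution satisfies pi = pi * P, i.e.:
  pi_P = 7/15*pi_P + 4/15*pi_Q + 1/3*pi_R + 1/3*pi_S + 1/15*pi_T
  pi_Q = 1/5*pi_P + 2/15*pi_Q + 1/5*pi_R + 1/3*pi_S + 1/15*pi_T
  pi_R = 2/15*pi_P + 1/3*pi_Q + 2/15*pi_R + 1/5*pi_S + 4/15*pi_T
  pi_S = 2/15*pi_P + 2/15*pi_Q + 1/15*pi_R + 1/15*pi_S + 1/15*pi_T
  pi_T = 1/15*pi_P + 2/15*pi_Q + 4/15*pi_R + 1/15*pi_S + 8/15*pi_T
with normalization: pi_P + pi_Q + pi_R + pi_S + pi_T = 1.

Using the first 4 balance equations plus normalization, the linear system A*pi = b is:
  [-8/15, 4/15, 1/3, 1/3, 1/15] . pi = 0
  [1/5, -13/15, 1/5, 1/3, 1/15] . pi = 0
  [2/15, 1/3, -13/15, 1/5, 4/15] . pi = 0
  [2/15, 2/15, 1/15, -14/15, 1/15] . pi = 0
  [1, 1, 1, 1, 1] . pi = 1

Solving yields:
  pi_P = 9153/30230
  pi_Q = 5197/30230
  pi_R = 6167/30230
  pi_S = 1486/15115
  pi_T = 6741/30230

Verification (pi * P):
  9153/30230*7/15 + 5197/30230*4/15 + 6167/30230*1/3 + 1486/15115*1/3 + 6741/30230*1/15 = 9153/30230 = pi_P  (ok)
  9153/30230*1/5 + 5197/30230*2/15 + 6167/30230*1/5 + 1486/15115*1/3 + 6741/30230*1/15 = 5197/30230 = pi_Q  (ok)
  9153/30230*2/15 + 5197/30230*1/3 + 6167/30230*2/15 + 1486/15115*1/5 + 6741/30230*4/15 = 6167/30230 = pi_R  (ok)
  9153/30230*2/15 + 5197/30230*2/15 + 6167/30230*1/15 + 1486/15115*1/15 + 6741/30230*1/15 = 1486/15115 = pi_S  (ok)
  9153/30230*1/15 + 5197/30230*2/15 + 6167/30230*4/15 + 1486/15115*1/15 + 6741/30230*8/15 = 6741/30230 = pi_T  (ok)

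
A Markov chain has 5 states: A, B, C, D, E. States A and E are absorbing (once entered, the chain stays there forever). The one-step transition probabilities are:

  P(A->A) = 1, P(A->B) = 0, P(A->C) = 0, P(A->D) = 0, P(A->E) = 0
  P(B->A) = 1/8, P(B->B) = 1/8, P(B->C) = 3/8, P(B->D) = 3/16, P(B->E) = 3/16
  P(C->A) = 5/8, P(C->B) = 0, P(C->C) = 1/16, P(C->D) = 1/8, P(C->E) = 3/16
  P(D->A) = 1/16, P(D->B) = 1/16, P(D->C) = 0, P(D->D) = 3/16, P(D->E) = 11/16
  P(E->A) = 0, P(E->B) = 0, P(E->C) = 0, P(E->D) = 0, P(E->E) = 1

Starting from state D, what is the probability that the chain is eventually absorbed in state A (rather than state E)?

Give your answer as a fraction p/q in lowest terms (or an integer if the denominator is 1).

Answer: 100/891

Derivation:
Let a_i = P(absorbed in A | start in state i).
Boundary conditions: a_A = 1, a_E = 0.
For each transient state i, a_i = sum_j P(i->j) * a_j:
  a_B = 1/8*a_A + 1/8*a_B + 3/8*a_C + 3/16*a_D + 3/16*a_E
  a_C = 5/8*a_A + 0*a_B + 1/16*a_C + 1/8*a_D + 3/16*a_E
  a_D = 1/16*a_A + 1/16*a_B + 0*a_C + 3/16*a_D + 11/16*a_E

Substituting a_A = 1 and a_E = 0, rearrange to (I - Q) a = r where r[i] = P(i -> A):
  [7/8, -3/8, -3/16] . (a_B, a_C, a_D) = 1/8
  [0, 15/16, -1/8] . (a_B, a_C, a_D) = 5/8
  [-1/16, 0, 13/16] . (a_B, a_C, a_D) = 1/16

Solving yields:
  a_B = 409/891
  a_C = 1822/2673
  a_D = 100/891

Starting state is D, so the absorption probability is a_D = 100/891.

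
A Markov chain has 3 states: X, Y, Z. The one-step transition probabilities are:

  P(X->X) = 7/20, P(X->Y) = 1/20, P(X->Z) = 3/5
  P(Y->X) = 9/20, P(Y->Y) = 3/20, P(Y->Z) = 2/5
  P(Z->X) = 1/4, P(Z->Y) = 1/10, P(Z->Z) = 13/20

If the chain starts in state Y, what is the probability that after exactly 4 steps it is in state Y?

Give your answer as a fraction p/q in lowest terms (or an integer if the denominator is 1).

Computing P^4 by repeated multiplication:
P^1 =
  X: [7/20, 1/20, 3/5]
  Y: [9/20, 3/20, 2/5]
  Z: [1/4, 1/10, 13/20]
P^2 =
  X: [59/200, 17/200, 31/50]
  Y: [13/40, 17/200, 59/100]
  Z: [59/200, 37/400, 49/80]
P^3 =
  X: [593/2000, 179/2000, 307/500]
  Y: [599/2000, 11/125, 49/80]
  Z: [149/500, 719/8000, 4897/8000]
P^4 =
  X: [5951/20000, 1793/20000, 383/625]
  Y: [5951/20000, 3577/40000, 24521/40000]
  Z: [11911/40000, 2867/32000, 98021/160000]

(P^4)[Y -> Y] = 3577/40000

Answer: 3577/40000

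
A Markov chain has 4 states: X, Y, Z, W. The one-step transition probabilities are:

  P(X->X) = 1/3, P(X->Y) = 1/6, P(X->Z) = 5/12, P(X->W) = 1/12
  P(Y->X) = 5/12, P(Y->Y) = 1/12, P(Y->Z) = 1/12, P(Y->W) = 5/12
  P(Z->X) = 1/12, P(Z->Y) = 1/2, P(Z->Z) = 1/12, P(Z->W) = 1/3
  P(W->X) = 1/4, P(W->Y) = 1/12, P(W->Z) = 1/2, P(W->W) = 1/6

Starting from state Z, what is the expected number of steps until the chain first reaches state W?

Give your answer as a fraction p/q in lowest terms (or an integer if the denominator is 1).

Let h_i = expected steps to first reach W from state i.
Boundary: h_W = 0.
First-step equations for the other states:
  h_X = 1 + 1/3*h_X + 1/6*h_Y + 5/12*h_Z + 1/12*h_W
  h_Y = 1 + 5/12*h_X + 1/12*h_Y + 1/12*h_Z + 5/12*h_W
  h_Z = 1 + 1/12*h_X + 1/2*h_Y + 1/12*h_Z + 1/3*h_W

Substituting h_W = 0 and rearranging gives the linear system (I - Q) h = 1:
  [2/3, -1/6, -5/12] . (h_X, h_Y, h_Z) = 1
  [-5/12, 11/12, -1/12] . (h_X, h_Y, h_Z) = 1
  [-1/12, -1/2, 11/12] . (h_X, h_Y, h_Z) = 1

Solving yields:
  h_X = 896/201
  h_Y = 688/201
  h_Z = 676/201

Starting state is Z, so the expected hitting time is h_Z = 676/201.

Answer: 676/201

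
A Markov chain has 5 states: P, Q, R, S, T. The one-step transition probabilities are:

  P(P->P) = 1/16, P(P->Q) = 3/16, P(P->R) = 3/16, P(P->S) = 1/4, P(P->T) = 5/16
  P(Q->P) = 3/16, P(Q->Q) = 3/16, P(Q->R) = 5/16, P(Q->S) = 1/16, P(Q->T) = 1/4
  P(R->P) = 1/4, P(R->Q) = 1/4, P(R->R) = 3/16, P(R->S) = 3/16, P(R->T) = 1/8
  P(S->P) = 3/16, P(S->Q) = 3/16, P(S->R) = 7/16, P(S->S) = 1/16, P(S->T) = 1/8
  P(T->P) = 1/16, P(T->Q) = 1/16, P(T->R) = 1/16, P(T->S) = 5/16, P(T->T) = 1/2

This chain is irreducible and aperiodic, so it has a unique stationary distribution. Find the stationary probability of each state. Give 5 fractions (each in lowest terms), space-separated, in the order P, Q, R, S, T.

Answer: 289/1952 2601/15616 1721/7808 731/3904 4337/15616

Derivation:
The stationary distribution satisfies pi = pi * P, i.e.:
  pi_P = 1/16*pi_P + 3/16*pi_Q + 1/4*pi_R + 3/16*pi_S + 1/16*pi_T
  pi_Q = 3/16*pi_P + 3/16*pi_Q + 1/4*pi_R + 3/16*pi_S + 1/16*pi_T
  pi_R = 3/16*pi_P + 5/16*pi_Q + 3/16*pi_R + 7/16*pi_S + 1/16*pi_T
  pi_S = 1/4*pi_P + 1/16*pi_Q + 3/16*pi_R + 1/16*pi_S + 5/16*pi_T
  pi_T = 5/16*pi_P + 1/4*pi_Q + 1/8*pi_R + 1/8*pi_S + 1/2*pi_T
with normalization: pi_P + pi_Q + pi_R + pi_S + pi_T = 1.

Using the first 4 balance equations plus normalization, the linear system A*pi = b is:
  [-15/16, 3/16, 1/4, 3/16, 1/16] . pi = 0
  [3/16, -13/16, 1/4, 3/16, 1/16] . pi = 0
  [3/16, 5/16, -13/16, 7/16, 1/16] . pi = 0
  [1/4, 1/16, 3/16, -15/16, 5/16] . pi = 0
  [1, 1, 1, 1, 1] . pi = 1

Solving yields:
  pi_P = 289/1952
  pi_Q = 2601/15616
  pi_R = 1721/7808
  pi_S = 731/3904
  pi_T = 4337/15616

Verification (pi * P):
  289/1952*1/16 + 2601/15616*3/16 + 1721/7808*1/4 + 731/3904*3/16 + 4337/15616*1/16 = 289/1952 = pi_P  (ok)
  289/1952*3/16 + 2601/15616*3/16 + 1721/7808*1/4 + 731/3904*3/16 + 4337/15616*1/16 = 2601/15616 = pi_Q  (ok)
  289/1952*3/16 + 2601/15616*5/16 + 1721/7808*3/16 + 731/3904*7/16 + 4337/15616*1/16 = 1721/7808 = pi_R  (ok)
  289/1952*1/4 + 2601/15616*1/16 + 1721/7808*3/16 + 731/3904*1/16 + 4337/15616*5/16 = 731/3904 = pi_S  (ok)
  289/1952*5/16 + 2601/15616*1/4 + 1721/7808*1/8 + 731/3904*1/8 + 4337/15616*1/2 = 4337/15616 = pi_T  (ok)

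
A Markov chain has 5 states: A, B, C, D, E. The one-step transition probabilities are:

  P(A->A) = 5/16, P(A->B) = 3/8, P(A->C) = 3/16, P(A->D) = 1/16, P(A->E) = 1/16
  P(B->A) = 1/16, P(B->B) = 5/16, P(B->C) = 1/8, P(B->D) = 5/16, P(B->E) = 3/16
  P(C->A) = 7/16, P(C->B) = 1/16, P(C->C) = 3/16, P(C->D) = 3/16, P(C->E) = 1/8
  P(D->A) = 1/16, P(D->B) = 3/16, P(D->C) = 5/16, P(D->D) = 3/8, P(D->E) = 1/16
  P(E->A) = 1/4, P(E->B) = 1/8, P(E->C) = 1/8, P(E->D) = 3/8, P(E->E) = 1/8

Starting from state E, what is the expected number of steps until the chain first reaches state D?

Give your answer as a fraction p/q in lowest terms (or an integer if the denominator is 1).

Let h_i = expected steps to first reach D from state i.
Boundary: h_D = 0.
First-step equations for the other states:
  h_A = 1 + 5/16*h_A + 3/8*h_B + 3/16*h_C + 1/16*h_D + 1/16*h_E
  h_B = 1 + 1/16*h_A + 5/16*h_B + 1/8*h_C + 5/16*h_D + 3/16*h_E
  h_C = 1 + 7/16*h_A + 1/16*h_B + 3/16*h_C + 3/16*h_D + 1/8*h_E
  h_E = 1 + 1/4*h_A + 1/8*h_B + 1/8*h_C + 3/8*h_D + 1/8*h_E

Substituting h_D = 0 and rearranging gives the linear system (I - Q) h = 1:
  [11/16, -3/8, -3/16, -1/16] . (h_A, h_B, h_C, h_E) = 1
  [-1/16, 11/16, -1/8, -3/16] . (h_A, h_B, h_C, h_E) = 1
  [-7/16, -1/16, 13/16, -1/8] . (h_A, h_B, h_C, h_E) = 1
  [-1/4, -1/8, -1/8, 7/8] . (h_A, h_B, h_C, h_E) = 1

Solving yields:
  h_A = 33088/6227
  h_B = 24408/6227
  h_C = 31128/6227
  h_E = 24504/6227

Starting state is E, so the expected hitting time is h_E = 24504/6227.

Answer: 24504/6227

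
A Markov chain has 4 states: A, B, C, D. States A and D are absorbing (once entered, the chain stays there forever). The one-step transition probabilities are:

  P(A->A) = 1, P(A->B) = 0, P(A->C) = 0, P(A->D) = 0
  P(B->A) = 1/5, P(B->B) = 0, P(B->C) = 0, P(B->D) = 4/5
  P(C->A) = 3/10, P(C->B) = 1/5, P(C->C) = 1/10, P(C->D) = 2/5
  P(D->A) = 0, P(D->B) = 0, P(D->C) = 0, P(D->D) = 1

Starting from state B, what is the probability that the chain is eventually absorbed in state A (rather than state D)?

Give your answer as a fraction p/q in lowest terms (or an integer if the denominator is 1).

Answer: 1/5

Derivation:
Let a_i = P(absorbed in A | start in state i).
Boundary conditions: a_A = 1, a_D = 0.
For each transient state i, a_i = sum_j P(i->j) * a_j:
  a_B = 1/5*a_A + 0*a_B + 0*a_C + 4/5*a_D
  a_C = 3/10*a_A + 1/5*a_B + 1/10*a_C + 2/5*a_D

Substituting a_A = 1 and a_D = 0, rearrange to (I - Q) a = r where r[i] = P(i -> A):
  [1, 0] . (a_B, a_C) = 1/5
  [-1/5, 9/10] . (a_B, a_C) = 3/10

Solving yields:
  a_B = 1/5
  a_C = 17/45

Starting state is B, so the absorption probability is a_B = 1/5.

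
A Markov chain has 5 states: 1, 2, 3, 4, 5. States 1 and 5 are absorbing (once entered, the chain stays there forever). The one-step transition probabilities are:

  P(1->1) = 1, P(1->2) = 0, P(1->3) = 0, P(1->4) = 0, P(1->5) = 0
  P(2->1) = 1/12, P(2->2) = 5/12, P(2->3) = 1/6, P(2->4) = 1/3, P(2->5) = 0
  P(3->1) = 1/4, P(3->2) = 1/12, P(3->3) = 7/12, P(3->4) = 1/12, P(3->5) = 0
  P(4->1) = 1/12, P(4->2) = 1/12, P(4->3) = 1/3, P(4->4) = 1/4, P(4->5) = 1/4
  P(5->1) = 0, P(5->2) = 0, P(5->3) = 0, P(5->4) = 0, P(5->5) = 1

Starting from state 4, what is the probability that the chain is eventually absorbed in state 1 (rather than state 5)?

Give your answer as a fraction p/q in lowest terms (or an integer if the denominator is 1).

Let a_i = P(absorbed in 1 | start in state i).
Boundary conditions: a_1 = 1, a_5 = 0.
For each transient state i, a_i = sum_j P(i->j) * a_j:
  a_2 = 1/12*a_1 + 5/12*a_2 + 1/6*a_3 + 1/3*a_4 + 0*a_5
  a_3 = 1/4*a_1 + 1/12*a_2 + 7/12*a_3 + 1/12*a_4 + 0*a_5
  a_4 = 1/12*a_1 + 1/12*a_2 + 1/3*a_3 + 1/4*a_4 + 1/4*a_5

Substituting a_1 = 1 and a_5 = 0, rearrange to (I - Q) a = r where r[i] = P(i -> 1):
  [7/12, -1/6, -1/3] . (a_2, a_3, a_4) = 1/12
  [-1/12, 5/12, -1/12] . (a_2, a_3, a_4) = 1/4
  [-1/12, -1/3, 3/4] . (a_2, a_3, a_4) = 1/12

Solving yields:
  a_2 = 5/7
  a_3 = 6/7
  a_4 = 4/7

Starting state is 4, so the absorption probability is a_4 = 4/7.

Answer: 4/7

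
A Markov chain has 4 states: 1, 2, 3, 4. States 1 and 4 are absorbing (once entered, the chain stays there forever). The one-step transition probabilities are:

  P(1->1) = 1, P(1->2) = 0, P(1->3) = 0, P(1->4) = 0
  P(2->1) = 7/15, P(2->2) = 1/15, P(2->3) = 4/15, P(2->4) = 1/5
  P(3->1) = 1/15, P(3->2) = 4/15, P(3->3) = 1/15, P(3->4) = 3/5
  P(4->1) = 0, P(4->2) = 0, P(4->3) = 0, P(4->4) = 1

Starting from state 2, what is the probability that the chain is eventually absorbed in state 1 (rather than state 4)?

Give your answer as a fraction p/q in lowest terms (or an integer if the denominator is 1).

Let a_i = P(absorbed in 1 | start in state i).
Boundary conditions: a_1 = 1, a_4 = 0.
For each transient state i, a_i = sum_j P(i->j) * a_j:
  a_2 = 7/15*a_1 + 1/15*a_2 + 4/15*a_3 + 1/5*a_4
  a_3 = 1/15*a_1 + 4/15*a_2 + 1/15*a_3 + 3/5*a_4

Substituting a_1 = 1 and a_4 = 0, rearrange to (I - Q) a = r where r[i] = P(i -> 1):
  [14/15, -4/15] . (a_2, a_3) = 7/15
  [-4/15, 14/15] . (a_2, a_3) = 1/15

Solving yields:
  a_2 = 17/30
  a_3 = 7/30

Starting state is 2, so the absorption probability is a_2 = 17/30.

Answer: 17/30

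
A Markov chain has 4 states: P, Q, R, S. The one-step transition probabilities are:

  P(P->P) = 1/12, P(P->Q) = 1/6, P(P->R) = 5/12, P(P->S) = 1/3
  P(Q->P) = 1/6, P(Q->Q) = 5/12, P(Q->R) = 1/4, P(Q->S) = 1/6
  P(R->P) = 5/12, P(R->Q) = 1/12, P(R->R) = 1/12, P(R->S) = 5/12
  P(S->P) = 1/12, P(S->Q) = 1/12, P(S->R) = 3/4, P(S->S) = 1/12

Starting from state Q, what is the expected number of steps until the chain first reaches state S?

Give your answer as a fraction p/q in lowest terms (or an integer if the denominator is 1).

Let h_i = expected steps to first reach S from state i.
Boundary: h_S = 0.
First-step equations for the other states:
  h_P = 1 + 1/12*h_P + 1/6*h_Q + 5/12*h_R + 1/3*h_S
  h_Q = 1 + 1/6*h_P + 5/12*h_Q + 1/4*h_R + 1/6*h_S
  h_R = 1 + 5/12*h_P + 1/12*h_Q + 1/12*h_R + 5/12*h_S

Substituting h_S = 0 and rearranging gives the linear system (I - Q) h = 1:
  [11/12, -1/6, -5/12] . (h_P, h_Q, h_R) = 1
  [-1/6, 7/12, -1/4] . (h_P, h_Q, h_R) = 1
  [-5/12, -1/12, 11/12] . (h_P, h_Q, h_R) = 1

Solving yields:
  h_P = 568/185
  h_Q = 704/185
  h_R = 524/185

Starting state is Q, so the expected hitting time is h_Q = 704/185.

Answer: 704/185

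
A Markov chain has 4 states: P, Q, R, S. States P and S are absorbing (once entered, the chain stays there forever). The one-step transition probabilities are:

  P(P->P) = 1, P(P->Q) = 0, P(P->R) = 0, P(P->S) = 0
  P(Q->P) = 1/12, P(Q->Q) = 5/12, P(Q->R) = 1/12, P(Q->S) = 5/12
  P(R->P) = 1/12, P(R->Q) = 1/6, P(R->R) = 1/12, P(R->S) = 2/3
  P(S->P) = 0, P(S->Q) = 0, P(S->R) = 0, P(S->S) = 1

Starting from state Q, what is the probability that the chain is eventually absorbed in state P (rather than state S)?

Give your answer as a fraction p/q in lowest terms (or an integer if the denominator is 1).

Let a_i = P(absorbed in P | start in state i).
Boundary conditions: a_P = 1, a_S = 0.
For each transient state i, a_i = sum_j P(i->j) * a_j:
  a_Q = 1/12*a_P + 5/12*a_Q + 1/12*a_R + 5/12*a_S
  a_R = 1/12*a_P + 1/6*a_Q + 1/12*a_R + 2/3*a_S

Substituting a_P = 1 and a_S = 0, rearrange to (I - Q) a = r where r[i] = P(i -> P):
  [7/12, -1/12] . (a_Q, a_R) = 1/12
  [-1/6, 11/12] . (a_Q, a_R) = 1/12

Solving yields:
  a_Q = 4/25
  a_R = 3/25

Starting state is Q, so the absorption probability is a_Q = 4/25.

Answer: 4/25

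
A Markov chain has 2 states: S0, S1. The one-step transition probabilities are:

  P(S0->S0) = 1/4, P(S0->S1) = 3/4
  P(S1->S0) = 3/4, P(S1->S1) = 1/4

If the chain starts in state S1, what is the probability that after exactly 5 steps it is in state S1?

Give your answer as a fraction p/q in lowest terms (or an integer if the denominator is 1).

Answer: 31/64

Derivation:
Computing P^5 by repeated multiplication:
P^1 =
  S0: [1/4, 3/4]
  S1: [3/4, 1/4]
P^2 =
  S0: [5/8, 3/8]
  S1: [3/8, 5/8]
P^3 =
  S0: [7/16, 9/16]
  S1: [9/16, 7/16]
P^4 =
  S0: [17/32, 15/32]
  S1: [15/32, 17/32]
P^5 =
  S0: [31/64, 33/64]
  S1: [33/64, 31/64]

(P^5)[S1 -> S1] = 31/64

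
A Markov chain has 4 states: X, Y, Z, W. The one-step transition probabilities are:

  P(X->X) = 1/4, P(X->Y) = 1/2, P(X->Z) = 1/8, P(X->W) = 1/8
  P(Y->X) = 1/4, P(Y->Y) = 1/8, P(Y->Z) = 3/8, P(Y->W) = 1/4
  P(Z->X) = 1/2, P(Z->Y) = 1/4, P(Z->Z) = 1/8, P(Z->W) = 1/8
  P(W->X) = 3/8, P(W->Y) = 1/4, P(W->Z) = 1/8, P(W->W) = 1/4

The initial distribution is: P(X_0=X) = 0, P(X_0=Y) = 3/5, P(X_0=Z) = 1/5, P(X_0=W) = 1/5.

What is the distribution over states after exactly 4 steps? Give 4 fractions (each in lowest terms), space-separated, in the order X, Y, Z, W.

Propagating the distribution step by step (d_{t+1} = d_t * P):
d_0 = (X=0, Y=3/5, Z=1/5, W=1/5)
  d_1[X] = 0*1/4 + 3/5*1/4 + 1/5*1/2 + 1/5*3/8 = 13/40
  d_1[Y] = 0*1/2 + 3/5*1/8 + 1/5*1/4 + 1/5*1/4 = 7/40
  d_1[Z] = 0*1/8 + 3/5*3/8 + 1/5*1/8 + 1/5*1/8 = 11/40
  d_1[W] = 0*1/8 + 3/5*1/4 + 1/5*1/8 + 1/5*1/4 = 9/40
d_1 = (X=13/40, Y=7/40, Z=11/40, W=9/40)
  d_2[X] = 13/40*1/4 + 7/40*1/4 + 11/40*1/2 + 9/40*3/8 = 111/320
  d_2[Y] = 13/40*1/2 + 7/40*1/8 + 11/40*1/4 + 9/40*1/4 = 99/320
  d_2[Z] = 13/40*1/8 + 7/40*3/8 + 11/40*1/8 + 9/40*1/8 = 27/160
  d_2[W] = 13/40*1/8 + 7/40*1/4 + 11/40*1/8 + 9/40*1/4 = 7/40
d_2 = (X=111/320, Y=99/320, Z=27/160, W=7/40)
  d_3[X] = 111/320*1/4 + 99/320*1/4 + 27/160*1/2 + 7/40*3/8 = 201/640
  d_3[Y] = 111/320*1/2 + 99/320*1/8 + 27/160*1/4 + 7/40*1/4 = 763/2560
  d_3[Z] = 111/320*1/8 + 99/320*3/8 + 27/160*1/8 + 7/40*1/8 = 259/1280
  d_3[W] = 111/320*1/8 + 99/320*1/4 + 27/160*1/8 + 7/40*1/4 = 95/512
d_3 = (X=201/640, Y=763/2560, Z=259/1280, W=95/512)
  d_4[X] = 201/640*1/4 + 763/2560*1/4 + 259/1280*1/2 + 95/512*3/8 = 6631/20480
  d_4[Y] = 201/640*1/2 + 763/2560*1/8 + 259/1280*1/4 + 95/512*1/4 = 1193/4096
  d_4[Z] = 201/640*1/8 + 763/2560*3/8 + 259/1280*1/8 + 95/512*1/8 = 2043/10240
  d_4[W] = 201/640*1/8 + 763/2560*1/4 + 259/1280*1/8 + 95/512*1/4 = 1899/10240
d_4 = (X=6631/20480, Y=1193/4096, Z=2043/10240, W=1899/10240)

Answer: 6631/20480 1193/4096 2043/10240 1899/10240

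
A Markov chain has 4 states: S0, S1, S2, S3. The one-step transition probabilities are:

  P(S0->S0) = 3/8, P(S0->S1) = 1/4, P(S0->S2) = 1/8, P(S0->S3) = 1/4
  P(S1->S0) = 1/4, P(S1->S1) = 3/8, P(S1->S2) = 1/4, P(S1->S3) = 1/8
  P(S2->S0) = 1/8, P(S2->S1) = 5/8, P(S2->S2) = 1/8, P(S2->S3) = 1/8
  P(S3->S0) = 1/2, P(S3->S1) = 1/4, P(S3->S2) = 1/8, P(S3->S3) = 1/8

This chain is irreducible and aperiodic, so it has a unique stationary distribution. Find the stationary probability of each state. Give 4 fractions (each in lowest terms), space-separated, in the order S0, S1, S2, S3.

The stationary distribution satisfies pi = pi * P, i.e.:
  pi_S0 = 3/8*pi_S0 + 1/4*pi_S1 + 1/8*pi_S2 + 1/2*pi_S3
  pi_S1 = 1/4*pi_S0 + 3/8*pi_S1 + 5/8*pi_S2 + 1/4*pi_S3
  pi_S2 = 1/8*pi_S0 + 1/4*pi_S1 + 1/8*pi_S2 + 1/8*pi_S3
  pi_S3 = 1/4*pi_S0 + 1/8*pi_S1 + 1/8*pi_S2 + 1/8*pi_S3
with normalization: pi_S0 + pi_S1 + pi_S2 + pi_S3 = 1.

Using the first 3 balance equations plus normalization, the linear system A*pi = b is:
  [-5/8, 1/4, 1/8, 1/2] . pi = 0
  [1/4, -5/8, 5/8, 1/4] . pi = 0
  [1/8, 1/4, -7/8, 1/8] . pi = 0
  [1, 1, 1, 1] . pi = 1

Solving yields:
  pi_S0 = 49/159
  pi_S1 = 19/53
  pi_S2 = 9/53
  pi_S3 = 26/159

Verification (pi * P):
  49/159*3/8 + 19/53*1/4 + 9/53*1/8 + 26/159*1/2 = 49/159 = pi_S0  (ok)
  49/159*1/4 + 19/53*3/8 + 9/53*5/8 + 26/159*1/4 = 19/53 = pi_S1  (ok)
  49/159*1/8 + 19/53*1/4 + 9/53*1/8 + 26/159*1/8 = 9/53 = pi_S2  (ok)
  49/159*1/4 + 19/53*1/8 + 9/53*1/8 + 26/159*1/8 = 26/159 = pi_S3  (ok)

Answer: 49/159 19/53 9/53 26/159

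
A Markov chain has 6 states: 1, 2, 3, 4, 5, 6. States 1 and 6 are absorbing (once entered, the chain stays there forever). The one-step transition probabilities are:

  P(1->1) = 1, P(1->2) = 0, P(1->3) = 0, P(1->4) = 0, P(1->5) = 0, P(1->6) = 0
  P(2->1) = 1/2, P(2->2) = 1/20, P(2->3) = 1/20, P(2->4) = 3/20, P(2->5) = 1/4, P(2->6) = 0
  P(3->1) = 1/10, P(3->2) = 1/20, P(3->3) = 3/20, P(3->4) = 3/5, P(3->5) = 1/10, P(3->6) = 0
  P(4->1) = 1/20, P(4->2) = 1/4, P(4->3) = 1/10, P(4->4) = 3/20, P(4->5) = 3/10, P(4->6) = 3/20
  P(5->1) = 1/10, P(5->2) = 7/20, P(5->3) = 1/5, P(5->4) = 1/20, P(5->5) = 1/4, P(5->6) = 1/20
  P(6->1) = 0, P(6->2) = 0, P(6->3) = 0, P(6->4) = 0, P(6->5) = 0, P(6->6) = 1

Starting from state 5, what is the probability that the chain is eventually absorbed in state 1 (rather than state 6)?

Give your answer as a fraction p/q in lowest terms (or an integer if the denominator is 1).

Let a_i = P(absorbed in 1 | start in state i).
Boundary conditions: a_1 = 1, a_6 = 0.
For each transient state i, a_i = sum_j P(i->j) * a_j:
  a_2 = 1/2*a_1 + 1/20*a_2 + 1/20*a_3 + 3/20*a_4 + 1/4*a_5 + 0*a_6
  a_3 = 1/10*a_1 + 1/20*a_2 + 3/20*a_3 + 3/5*a_4 + 1/10*a_5 + 0*a_6
  a_4 = 1/20*a_1 + 1/4*a_2 + 1/10*a_3 + 3/20*a_4 + 3/10*a_5 + 3/20*a_6
  a_5 = 1/10*a_1 + 7/20*a_2 + 1/5*a_3 + 1/20*a_4 + 1/4*a_5 + 1/20*a_6

Substituting a_1 = 1 and a_6 = 0, rearrange to (I - Q) a = r where r[i] = P(i -> 1):
  [19/20, -1/20, -3/20, -1/4] . (a_2, a_3, a_4, a_5) = 1/2
  [-1/20, 17/20, -3/5, -1/10] . (a_2, a_3, a_4, a_5) = 1/10
  [-1/4, -1/10, 17/20, -3/10] . (a_2, a_3, a_4, a_5) = 1/20
  [-7/20, -1/5, -1/20, 3/4] . (a_2, a_3, a_4, a_5) = 1/10

Solving yields:
  a_2 = 40718/46211
  a_3 = 34434/46211
  a_4 = 31611/46211
  a_5 = 36453/46211

Starting state is 5, so the absorption probability is a_5 = 36453/46211.

Answer: 36453/46211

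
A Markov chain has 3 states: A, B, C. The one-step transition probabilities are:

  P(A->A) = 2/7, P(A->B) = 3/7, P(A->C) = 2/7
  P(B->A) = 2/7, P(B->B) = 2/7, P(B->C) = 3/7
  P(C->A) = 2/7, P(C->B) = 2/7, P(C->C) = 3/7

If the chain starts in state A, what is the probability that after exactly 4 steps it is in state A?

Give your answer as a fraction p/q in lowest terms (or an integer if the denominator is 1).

Computing P^4 by repeated multiplication:
P^1 =
  A: [2/7, 3/7, 2/7]
  B: [2/7, 2/7, 3/7]
  C: [2/7, 2/7, 3/7]
P^2 =
  A: [2/7, 16/49, 19/49]
  B: [2/7, 16/49, 19/49]
  C: [2/7, 16/49, 19/49]
P^3 =
  A: [2/7, 16/49, 19/49]
  B: [2/7, 16/49, 19/49]
  C: [2/7, 16/49, 19/49]
P^4 =
  A: [2/7, 16/49, 19/49]
  B: [2/7, 16/49, 19/49]
  C: [2/7, 16/49, 19/49]

(P^4)[A -> A] = 2/7

Answer: 2/7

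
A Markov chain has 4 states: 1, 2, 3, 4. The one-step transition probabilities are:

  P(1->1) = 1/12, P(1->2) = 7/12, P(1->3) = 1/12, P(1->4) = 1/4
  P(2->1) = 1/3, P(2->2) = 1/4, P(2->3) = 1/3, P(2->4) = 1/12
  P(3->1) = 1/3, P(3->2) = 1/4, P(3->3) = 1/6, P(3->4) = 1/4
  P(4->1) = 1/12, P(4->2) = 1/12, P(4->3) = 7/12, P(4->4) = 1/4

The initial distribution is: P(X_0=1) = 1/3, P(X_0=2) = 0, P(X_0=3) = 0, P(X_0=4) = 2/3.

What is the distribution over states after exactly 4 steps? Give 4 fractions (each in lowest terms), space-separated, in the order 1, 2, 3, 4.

Propagating the distribution step by step (d_{t+1} = d_t * P):
d_0 = (1=1/3, 2=0, 3=0, 4=2/3)
  d_1[1] = 1/3*1/12 + 0*1/3 + 0*1/3 + 2/3*1/12 = 1/12
  d_1[2] = 1/3*7/12 + 0*1/4 + 0*1/4 + 2/3*1/12 = 1/4
  d_1[3] = 1/3*1/12 + 0*1/3 + 0*1/6 + 2/3*7/12 = 5/12
  d_1[4] = 1/3*1/4 + 0*1/12 + 0*1/4 + 2/3*1/4 = 1/4
d_1 = (1=1/12, 2=1/4, 3=5/12, 4=1/4)
  d_2[1] = 1/12*1/12 + 1/4*1/3 + 5/12*1/3 + 1/4*1/12 = 1/4
  d_2[2] = 1/12*7/12 + 1/4*1/4 + 5/12*1/4 + 1/4*1/12 = 17/72
  d_2[3] = 1/12*1/12 + 1/4*1/3 + 5/12*1/6 + 1/4*7/12 = 11/36
  d_2[4] = 1/12*1/4 + 1/4*1/12 + 5/12*1/4 + 1/4*1/4 = 5/24
d_2 = (1=1/4, 2=17/72, 3=11/36, 4=5/24)
  d_3[1] = 1/4*1/12 + 17/72*1/3 + 11/36*1/3 + 5/24*1/12 = 7/32
  d_3[2] = 1/4*7/12 + 17/72*1/4 + 11/36*1/4 + 5/24*1/12 = 43/144
  d_3[3] = 1/4*1/12 + 17/72*1/3 + 11/36*1/6 + 5/24*7/12 = 235/864
  d_3[4] = 1/4*1/4 + 17/72*1/12 + 11/36*1/4 + 5/24*1/4 = 91/432
d_3 = (1=7/32, 2=43/144, 3=235/864, 4=91/432)
  d_4[1] = 7/32*1/12 + 43/144*1/3 + 235/864*1/3 + 91/432*1/12 = 781/3456
  d_4[2] = 7/32*7/12 + 43/144*1/4 + 235/864*1/4 + 91/432*1/12 = 373/1296
  d_4[3] = 7/32*1/12 + 43/144*1/3 + 235/864*1/6 + 91/432*7/12 = 2965/10368
  d_4[4] = 7/32*1/4 + 43/144*1/12 + 235/864*1/4 + 91/432*1/4 = 173/864
d_4 = (1=781/3456, 2=373/1296, 3=2965/10368, 4=173/864)

Answer: 781/3456 373/1296 2965/10368 173/864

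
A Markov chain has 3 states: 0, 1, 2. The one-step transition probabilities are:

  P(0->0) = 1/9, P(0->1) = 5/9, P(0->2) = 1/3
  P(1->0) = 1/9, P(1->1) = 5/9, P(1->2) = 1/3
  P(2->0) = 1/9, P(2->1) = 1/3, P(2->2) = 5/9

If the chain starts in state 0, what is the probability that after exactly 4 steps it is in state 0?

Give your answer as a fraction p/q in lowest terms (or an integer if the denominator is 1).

Computing P^4 by repeated multiplication:
P^1 =
  0: [1/9, 5/9, 1/3]
  1: [1/9, 5/9, 1/3]
  2: [1/9, 1/3, 5/9]
P^2 =
  0: [1/9, 13/27, 11/27]
  1: [1/9, 13/27, 11/27]
  2: [1/9, 35/81, 37/81]
P^3 =
  0: [1/9, 113/243, 103/243]
  1: [1/9, 113/243, 103/243]
  2: [1/9, 331/729, 317/729]
P^4 =
  0: [1/9, 1009/2187, 935/2187]
  1: [1/9, 1009/2187, 935/2187]
  2: [1/9, 3011/6561, 2821/6561]

(P^4)[0 -> 0] = 1/9

Answer: 1/9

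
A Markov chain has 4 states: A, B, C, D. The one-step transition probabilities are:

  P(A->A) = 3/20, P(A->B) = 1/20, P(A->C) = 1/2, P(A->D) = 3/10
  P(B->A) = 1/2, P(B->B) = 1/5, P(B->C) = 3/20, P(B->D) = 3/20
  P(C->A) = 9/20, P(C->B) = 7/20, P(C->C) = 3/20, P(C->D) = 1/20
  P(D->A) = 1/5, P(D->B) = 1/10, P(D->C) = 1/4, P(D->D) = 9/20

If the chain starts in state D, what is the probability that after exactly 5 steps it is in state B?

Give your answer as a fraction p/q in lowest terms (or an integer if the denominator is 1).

Answer: 550489/3200000

Derivation:
Computing P^5 by repeated multiplication:
P^1 =
  A: [3/20, 1/20, 1/2, 3/10]
  B: [1/2, 1/5, 3/20, 3/20]
  C: [9/20, 7/20, 3/20, 1/20]
  D: [1/5, 1/10, 1/4, 9/20]
P^2 =
  A: [133/400, 89/400, 93/400, 17/80]
  B: [109/400, 53/400, 17/50, 51/200]
  C: [8/25, 3/20, 5/16, 87/400]
  D: [113/400, 13/80, 53/200, 29/100]
P^3 =
  A: [1233/4000, 131/800, 2301/8000, 1923/8000]
  B: [2489/8000, 1477/8000, 2167/8000, 1867/8000]
  C: [2457/8000, 1417/8000, 227/800, 29/125]
  D: [2407/8000, 1347/8000, 2223/8000, 2023/8000]
P^4 =
  A: [48899/160000, 27659/160000, 11277/40000, 19167/80000]
  B: [6151/20000, 273/1600, 45157/160000, 7667/32000]
  C: [9879/32000, 27727/160000, 44911/160000, 37967/160000]
  D: [4879/16000, 13701/80000, 8979/32000, 38913/160000]
P^5 =
  A: [196519/640000, 551959/3200000, 898961/3200000, 153297/640000]
  B: [980377/3200000, 551177/3200000, 450563/1600000, 19183/80000]
  C: [490761/1600000, 275307/1600000, 901699/3200000, 153233/640000]
  D: [980097/3200000, 550489/3200000, 224839/800000, 385029/1600000]

(P^5)[D -> B] = 550489/3200000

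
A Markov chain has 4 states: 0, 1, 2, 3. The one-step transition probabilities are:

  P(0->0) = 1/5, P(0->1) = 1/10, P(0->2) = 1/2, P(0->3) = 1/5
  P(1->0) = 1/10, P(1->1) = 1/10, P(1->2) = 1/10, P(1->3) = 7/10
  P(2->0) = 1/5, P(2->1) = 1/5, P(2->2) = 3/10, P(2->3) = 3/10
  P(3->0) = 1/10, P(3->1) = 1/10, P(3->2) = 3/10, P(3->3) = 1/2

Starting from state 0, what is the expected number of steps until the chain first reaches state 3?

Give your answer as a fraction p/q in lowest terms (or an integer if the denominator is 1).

Let h_i = expected steps to first reach 3 from state i.
Boundary: h_3 = 0.
First-step equations for the other states:
  h_0 = 1 + 1/5*h_0 + 1/10*h_1 + 1/2*h_2 + 1/5*h_3
  h_1 = 1 + 1/10*h_0 + 1/10*h_1 + 1/10*h_2 + 7/10*h_3
  h_2 = 1 + 1/5*h_0 + 1/5*h_1 + 3/10*h_2 + 3/10*h_3

Substituting h_3 = 0 and rearranging gives the linear system (I - Q) h = 1:
  [4/5, -1/10, -1/2] . (h_0, h_1, h_2) = 1
  [-1/10, 9/10, -1/10] . (h_0, h_1, h_2) = 1
  [-1/5, -1/5, 7/10] . (h_0, h_1, h_2) = 1

Solving yields:
  h_0 = 1240/379
  h_1 = 680/379
  h_2 = 1090/379

Starting state is 0, so the expected hitting time is h_0 = 1240/379.

Answer: 1240/379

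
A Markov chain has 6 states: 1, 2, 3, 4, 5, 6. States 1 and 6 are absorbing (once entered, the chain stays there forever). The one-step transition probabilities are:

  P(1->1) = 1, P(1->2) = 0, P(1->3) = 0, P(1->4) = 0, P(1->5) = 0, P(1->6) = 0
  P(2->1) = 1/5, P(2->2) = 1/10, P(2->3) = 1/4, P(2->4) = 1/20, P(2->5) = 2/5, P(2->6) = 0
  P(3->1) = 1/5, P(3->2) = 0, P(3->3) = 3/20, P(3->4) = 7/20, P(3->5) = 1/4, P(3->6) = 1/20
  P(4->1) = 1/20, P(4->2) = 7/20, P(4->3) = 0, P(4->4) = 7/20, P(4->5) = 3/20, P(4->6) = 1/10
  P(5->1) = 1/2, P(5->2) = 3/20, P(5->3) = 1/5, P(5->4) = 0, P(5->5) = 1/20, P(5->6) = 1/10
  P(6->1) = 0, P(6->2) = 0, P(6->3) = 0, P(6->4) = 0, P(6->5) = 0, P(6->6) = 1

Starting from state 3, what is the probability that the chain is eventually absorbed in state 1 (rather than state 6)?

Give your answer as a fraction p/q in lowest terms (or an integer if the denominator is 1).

Answer: 42015/54299

Derivation:
Let a_i = P(absorbed in 1 | start in state i).
Boundary conditions: a_1 = 1, a_6 = 0.
For each transient state i, a_i = sum_j P(i->j) * a_j:
  a_2 = 1/5*a_1 + 1/10*a_2 + 1/4*a_3 + 1/20*a_4 + 2/5*a_5 + 0*a_6
  a_3 = 1/5*a_1 + 0*a_2 + 3/20*a_3 + 7/20*a_4 + 1/4*a_5 + 1/20*a_6
  a_4 = 1/20*a_1 + 7/20*a_2 + 0*a_3 + 7/20*a_4 + 3/20*a_5 + 1/10*a_6
  a_5 = 1/2*a_1 + 3/20*a_2 + 1/5*a_3 + 0*a_4 + 1/20*a_5 + 1/10*a_6

Substituting a_1 = 1 and a_6 = 0, rearrange to (I - Q) a = r where r[i] = P(i -> 1):
  [9/10, -1/4, -1/20, -2/5] . (a_2, a_3, a_4, a_5) = 1/5
  [0, 17/20, -7/20, -1/4] . (a_2, a_3, a_4, a_5) = 1/5
  [-7/20, 0, 13/20, -3/20] . (a_2, a_3, a_4, a_5) = 1/20
  [-3/20, -1/5, 0, 19/20] . (a_2, a_3, a_4, a_5) = 1/2

Solving yields:
  a_2 = 45754/54299
  a_3 = 42015/54299
  a_4 = 39117/54299
  a_5 = 44648/54299

Starting state is 3, so the absorption probability is a_3 = 42015/54299.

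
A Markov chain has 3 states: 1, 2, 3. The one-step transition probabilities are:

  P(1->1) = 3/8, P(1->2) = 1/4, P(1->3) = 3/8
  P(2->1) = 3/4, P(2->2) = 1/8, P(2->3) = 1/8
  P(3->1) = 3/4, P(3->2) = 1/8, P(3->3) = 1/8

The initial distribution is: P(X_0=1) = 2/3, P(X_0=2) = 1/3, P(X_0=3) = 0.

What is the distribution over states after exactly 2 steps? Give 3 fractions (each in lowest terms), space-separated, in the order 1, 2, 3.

Answer: 9/16 3/16 1/4

Derivation:
Propagating the distribution step by step (d_{t+1} = d_t * P):
d_0 = (1=2/3, 2=1/3, 3=0)
  d_1[1] = 2/3*3/8 + 1/3*3/4 + 0*3/4 = 1/2
  d_1[2] = 2/3*1/4 + 1/3*1/8 + 0*1/8 = 5/24
  d_1[3] = 2/3*3/8 + 1/3*1/8 + 0*1/8 = 7/24
d_1 = (1=1/2, 2=5/24, 3=7/24)
  d_2[1] = 1/2*3/8 + 5/24*3/4 + 7/24*3/4 = 9/16
  d_2[2] = 1/2*1/4 + 5/24*1/8 + 7/24*1/8 = 3/16
  d_2[3] = 1/2*3/8 + 5/24*1/8 + 7/24*1/8 = 1/4
d_2 = (1=9/16, 2=3/16, 3=1/4)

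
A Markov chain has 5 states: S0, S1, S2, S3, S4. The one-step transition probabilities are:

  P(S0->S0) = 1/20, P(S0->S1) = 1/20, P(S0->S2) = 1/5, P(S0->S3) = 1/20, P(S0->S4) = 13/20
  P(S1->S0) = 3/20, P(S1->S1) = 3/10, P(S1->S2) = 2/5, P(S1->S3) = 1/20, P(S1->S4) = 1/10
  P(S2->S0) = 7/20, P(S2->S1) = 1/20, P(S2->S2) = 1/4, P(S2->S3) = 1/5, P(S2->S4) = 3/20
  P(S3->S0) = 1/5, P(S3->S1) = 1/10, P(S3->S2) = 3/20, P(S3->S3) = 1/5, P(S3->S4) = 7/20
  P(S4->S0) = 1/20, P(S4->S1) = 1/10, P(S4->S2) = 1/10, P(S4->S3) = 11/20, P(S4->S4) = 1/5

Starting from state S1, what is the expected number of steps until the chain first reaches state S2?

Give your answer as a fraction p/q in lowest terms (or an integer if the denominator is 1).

Let h_i = expected steps to first reach S2 from state i.
Boundary: h_S2 = 0.
First-step equations for the other states:
  h_S0 = 1 + 1/20*h_S0 + 1/20*h_S1 + 1/5*h_S2 + 1/20*h_S3 + 13/20*h_S4
  h_S1 = 1 + 3/20*h_S0 + 3/10*h_S1 + 2/5*h_S2 + 1/20*h_S3 + 1/10*h_S4
  h_S3 = 1 + 1/5*h_S0 + 1/10*h_S1 + 3/20*h_S2 + 1/5*h_S3 + 7/20*h_S4
  h_S4 = 1 + 1/20*h_S0 + 1/10*h_S1 + 1/10*h_S2 + 11/20*h_S3 + 1/5*h_S4

Substituting h_S2 = 0 and rearranging gives the linear system (I - Q) h = 1:
  [19/20, -1/20, -1/20, -13/20] . (h_S0, h_S1, h_S3, h_S4) = 1
  [-3/20, 7/10, -1/20, -1/10] . (h_S0, h_S1, h_S3, h_S4) = 1
  [-1/5, -1/10, 4/5, -7/20] . (h_S0, h_S1, h_S3, h_S4) = 1
  [-1/20, -1/10, -11/20, 4/5] . (h_S0, h_S1, h_S3, h_S4) = 1

Solving yields:
  h_S0 = 7160/1239
  h_S1 = 14740/3717
  h_S3 = 21860/3717
  h_S4 = 2540/413

Starting state is S1, so the expected hitting time is h_S1 = 14740/3717.

Answer: 14740/3717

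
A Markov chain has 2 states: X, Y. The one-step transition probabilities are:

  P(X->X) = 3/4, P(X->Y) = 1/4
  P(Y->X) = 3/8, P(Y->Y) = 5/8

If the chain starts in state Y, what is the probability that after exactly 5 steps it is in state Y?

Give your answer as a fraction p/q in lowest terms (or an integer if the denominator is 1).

Computing P^5 by repeated multiplication:
P^1 =
  X: [3/4, 1/4]
  Y: [3/8, 5/8]
P^2 =
  X: [21/32, 11/32]
  Y: [33/64, 31/64]
P^3 =
  X: [159/256, 97/256]
  Y: [291/512, 221/512]
P^4 =
  X: [1245/2048, 803/2048]
  Y: [2409/4096, 1687/4096]
P^5 =
  X: [9879/16384, 6505/16384]
  Y: [19515/32768, 13253/32768]

(P^5)[Y -> Y] = 13253/32768

Answer: 13253/32768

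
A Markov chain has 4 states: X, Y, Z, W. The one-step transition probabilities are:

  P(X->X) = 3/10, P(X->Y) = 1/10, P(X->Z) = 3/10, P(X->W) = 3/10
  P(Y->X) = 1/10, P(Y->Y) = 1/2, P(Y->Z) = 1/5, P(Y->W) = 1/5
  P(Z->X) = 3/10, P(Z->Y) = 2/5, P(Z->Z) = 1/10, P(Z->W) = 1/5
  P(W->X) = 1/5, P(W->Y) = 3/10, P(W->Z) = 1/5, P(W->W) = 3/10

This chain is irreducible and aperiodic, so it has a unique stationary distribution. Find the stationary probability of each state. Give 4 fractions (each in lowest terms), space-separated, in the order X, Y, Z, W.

Answer: 157/763 38/109 153/763 187/763

Derivation:
The stationary distribution satisfies pi = pi * P, i.e.:
  pi_X = 3/10*pi_X + 1/10*pi_Y + 3/10*pi_Z + 1/5*pi_W
  pi_Y = 1/10*pi_X + 1/2*pi_Y + 2/5*pi_Z + 3/10*pi_W
  pi_Z = 3/10*pi_X + 1/5*pi_Y + 1/10*pi_Z + 1/5*pi_W
  pi_W = 3/10*pi_X + 1/5*pi_Y + 1/5*pi_Z + 3/10*pi_W
with normalization: pi_X + pi_Y + pi_Z + pi_W = 1.

Using the first 3 balance equations plus normalization, the linear system A*pi = b is:
  [-7/10, 1/10, 3/10, 1/5] . pi = 0
  [1/10, -1/2, 2/5, 3/10] . pi = 0
  [3/10, 1/5, -9/10, 1/5] . pi = 0
  [1, 1, 1, 1] . pi = 1

Solving yields:
  pi_X = 157/763
  pi_Y = 38/109
  pi_Z = 153/763
  pi_W = 187/763

Verification (pi * P):
  157/763*3/10 + 38/109*1/10 + 153/763*3/10 + 187/763*1/5 = 157/763 = pi_X  (ok)
  157/763*1/10 + 38/109*1/2 + 153/763*2/5 + 187/763*3/10 = 38/109 = pi_Y  (ok)
  157/763*3/10 + 38/109*1/5 + 153/763*1/10 + 187/763*1/5 = 153/763 = pi_Z  (ok)
  157/763*3/10 + 38/109*1/5 + 153/763*1/5 + 187/763*3/10 = 187/763 = pi_W  (ok)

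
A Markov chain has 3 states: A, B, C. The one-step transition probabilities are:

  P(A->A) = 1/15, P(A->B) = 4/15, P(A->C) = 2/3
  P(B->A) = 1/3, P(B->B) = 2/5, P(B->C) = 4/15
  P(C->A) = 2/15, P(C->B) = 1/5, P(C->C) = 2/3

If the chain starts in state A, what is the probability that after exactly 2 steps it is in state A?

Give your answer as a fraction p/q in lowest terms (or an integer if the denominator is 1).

Answer: 41/225

Derivation:
Computing P^2 by repeated multiplication:
P^1 =
  A: [1/15, 4/15, 2/3]
  B: [1/3, 2/5, 4/15]
  C: [2/15, 1/5, 2/3]
P^2 =
  A: [41/225, 58/225, 14/25]
  B: [43/225, 68/225, 38/75]
  C: [37/225, 56/225, 44/75]

(P^2)[A -> A] = 41/225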